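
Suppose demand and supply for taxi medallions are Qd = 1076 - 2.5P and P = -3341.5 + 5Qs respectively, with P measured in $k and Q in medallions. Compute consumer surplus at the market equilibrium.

Solving each curve for Q: Qs = 668.3 + 0.2P.
The market clears where 1076 - 2.5P = 668.3 + 0.2P. Rearranging, 2.7P = 407.7, hence P* = 151.
From the demand curve, Q* = 1076 - 2.5(151) = 698.5.
Demand choke price (Qd = 0): P = 1076/2.5 = 430.4. Consumer surplus = ½ × (430.4 - 151) × 698.5 = 97580.45.

Consumer surplus = 97580.45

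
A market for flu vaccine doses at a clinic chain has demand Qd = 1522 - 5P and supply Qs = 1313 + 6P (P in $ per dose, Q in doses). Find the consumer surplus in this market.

The market clears where 1522 - 5P = 1313 + 6P. Rearranging, 11P = 209, hence P* = 19.
Plugging P* into demand: Q* = 1522 - 5(19) = 1427.
Demand choke price (Qd = 0): P = 1522/5 = 304.4. Consumer surplus = ½ × (304.4 - 19) × 1427 = 203632.9.

Consumer surplus = 203632.9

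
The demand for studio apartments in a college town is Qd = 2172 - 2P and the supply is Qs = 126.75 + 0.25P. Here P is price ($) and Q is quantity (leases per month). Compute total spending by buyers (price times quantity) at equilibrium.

Total spending by buyers = 321786

At equilibrium Qd = Qs, so 2172 - 2P = 126.75 + 0.25P; collecting terms, 2045.25 = 2.25P and P* = 909.
From the demand curve, Q* = 2172 - 2(909) = 354.
Total spending by buyers = P* × Q* = 909 × 354 = 321786.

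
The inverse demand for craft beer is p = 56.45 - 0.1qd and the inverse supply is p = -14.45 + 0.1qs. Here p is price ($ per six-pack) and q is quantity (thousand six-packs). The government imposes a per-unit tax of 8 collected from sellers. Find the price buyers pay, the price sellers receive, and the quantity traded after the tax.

p_b = 25, p_s = 17, q = 314.5

Inverting to quantity form: qd = 564.5 - 10p and qs = 144.5 + 10p.
Sellers keep p_s = p_b - 8 per unit, so supply in terms of the buyer price is qs = 64.5 + 10p_b.
Market clearing requires 564.5 - 10p_b = 64.5 + 10p_b; hence 500 = 20p_b and p_b = 25.
So p_s = 17 and the quantity traded is q = 564.5 - 10(25) = 314.5.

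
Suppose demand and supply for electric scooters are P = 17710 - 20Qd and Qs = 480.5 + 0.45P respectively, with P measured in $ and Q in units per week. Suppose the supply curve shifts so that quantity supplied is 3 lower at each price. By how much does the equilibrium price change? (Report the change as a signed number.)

ΔP = 6

Inverting to quantity form: Qd = 885.5 - 0.05P.
The market clears where 885.5 - 0.05P = 480.5 + 0.45P. Rearranging, 0.5P = 405, hence P* = 810.
Plugging P* into demand: Q* = 885.5 - 0.05(810) = 845.
After the shift, supply is Qs = 477.5 + 0.45P.
Re-solving, 0.5P = 408 gives P = 816 and Q = 844.7.
ΔP = 816 - 810 = 6.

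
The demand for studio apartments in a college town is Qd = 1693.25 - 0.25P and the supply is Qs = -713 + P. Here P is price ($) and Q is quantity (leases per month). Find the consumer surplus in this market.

Consumer surplus = 2937888

Set Qd = Qs: 1693.25 - 0.25P = -713 + P, so 2406.25 = 1.25P and P* = 1925.
From the demand curve, Q* = 1693.25 - 0.25(1925) = 1212.
Demand choke price (Qd = 0): P = 1693.25/0.25 = 6773. Consumer surplus = ½ × (6773 - 1925) × 1212 = 2937888.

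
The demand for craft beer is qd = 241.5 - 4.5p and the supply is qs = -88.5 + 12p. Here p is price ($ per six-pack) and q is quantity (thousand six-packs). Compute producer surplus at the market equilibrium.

At equilibrium qd = qs, so 241.5 - 4.5p = -88.5 + 12p; collecting terms, 330 = 16.5p and p* = 20.
Plugging p* into demand: q* = 241.5 - 4.5(20) = 151.5.
Supply choke price (qs = 0): p = 7.375. Producer surplus = ½ × (20 - 7.375) × 151.5 = 956.34375.

Producer surplus = 956.34375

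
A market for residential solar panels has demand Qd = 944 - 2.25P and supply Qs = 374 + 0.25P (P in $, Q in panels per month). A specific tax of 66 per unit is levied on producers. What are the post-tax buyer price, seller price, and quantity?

P_b = 234.6, P_s = 168.6, Q = 416.15

With a tax of 66 on producers, they supply based on the net price P_s = P_b - 66, so Qs = 357.5 + 0.25P_b.
Set Qd = Qs: 944 - 2.25P_b = 357.5 + 0.25P_b, so 586.5 = 2.5P_b and P_b = 234.6.
Then P_s = 234.6 - 66 = 168.6 and Q = 944 - 2.25(234.6) = 416.15.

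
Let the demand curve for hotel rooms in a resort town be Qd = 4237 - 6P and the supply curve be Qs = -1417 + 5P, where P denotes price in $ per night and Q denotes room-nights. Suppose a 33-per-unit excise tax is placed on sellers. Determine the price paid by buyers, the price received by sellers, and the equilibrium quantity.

Sellers keep P_s = P_b - 33 per unit, so supply in terms of the buyer price is Qs = -1582 + 5P_b.
Equate demand and the shifted supply: 4237 - 6P_b = -1582 + 5P_b, giving 11P_b = 5819, so P_b = 529.
So P_s = 496 and the quantity traded is Q = 4237 - 6(529) = 1063.

P_b = 529, P_s = 496, Q = 1063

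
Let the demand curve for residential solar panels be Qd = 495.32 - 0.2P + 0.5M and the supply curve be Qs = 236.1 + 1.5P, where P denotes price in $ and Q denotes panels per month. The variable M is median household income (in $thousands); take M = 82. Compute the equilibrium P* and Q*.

P* = 176.6, Q* = 501

With M = 82, demand is Qd = 536.32 - 0.2P.
At equilibrium Qd = Qs, so 536.32 - 0.2P = 236.1 + 1.5P; collecting terms, 300.22 = 1.7P and P* = 176.6.
Plugging P* into demand: Q* = 536.32 - 0.2(176.6) = 501.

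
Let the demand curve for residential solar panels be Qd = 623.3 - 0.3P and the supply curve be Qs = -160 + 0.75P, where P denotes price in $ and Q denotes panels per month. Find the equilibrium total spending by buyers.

Total spending by buyers = 298027

At equilibrium Qd = Qs, so 623.3 - 0.3P = -160 + 0.75P; collecting terms, 783.3 = 1.05P and P* = 746.
Then Q* = 623.3 - 0.3(746) = 399.5.
Total spending by buyers = P* × Q* = 746 × 399.5 = 298027.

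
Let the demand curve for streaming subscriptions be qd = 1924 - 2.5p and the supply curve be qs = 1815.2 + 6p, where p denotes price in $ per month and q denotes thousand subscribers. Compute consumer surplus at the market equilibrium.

Set qd = qs: 1924 - 2.5p = 1815.2 + 6p, so 108.8 = 8.5p and p* = 12.8.
From the demand curve, q* = 1924 - 2.5(12.8) = 1892.
Demand choke price (qd = 0): p = 1924/2.5 = 769.6. Consumer surplus = ½ × (769.6 - 12.8) × 1892 = 715932.8.

Consumer surplus = 715932.8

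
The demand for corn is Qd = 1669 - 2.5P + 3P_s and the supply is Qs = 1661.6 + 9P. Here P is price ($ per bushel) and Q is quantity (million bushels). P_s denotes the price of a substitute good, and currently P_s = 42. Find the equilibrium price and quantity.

P* = 11.6, Q* = 1766

With P_s = 42, demand is Qd = 1795 - 2.5P.
The market clears where 1795 - 2.5P = 1661.6 + 9P. Rearranging, 11.5P = 133.4, hence P* = 11.6.
From the demand curve, Q* = 1795 - 2.5(11.6) = 1766.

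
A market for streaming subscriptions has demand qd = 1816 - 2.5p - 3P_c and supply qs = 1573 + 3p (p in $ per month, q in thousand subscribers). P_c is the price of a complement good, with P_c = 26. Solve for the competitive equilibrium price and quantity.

With P_c = 26, demand is qd = 1738 - 2.5p.
Set qd = qs: 1738 - 2.5p = 1573 + 3p, so 165 = 5.5p and p* = 30.
From the demand curve, q* = 1738 - 2.5(30) = 1663.

p* = 30, q* = 1663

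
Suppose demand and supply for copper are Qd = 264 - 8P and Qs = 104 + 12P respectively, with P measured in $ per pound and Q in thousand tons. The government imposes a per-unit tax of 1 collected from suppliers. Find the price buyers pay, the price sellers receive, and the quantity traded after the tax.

P_b = 8.6, P_s = 7.6, Q = 195.2

The tax drives a wedge P_b - P_s = 1. Substituting P_s = P_b - 1 into supply: Qs = 92 + 12P_b.
Equate demand and the shifted supply: 264 - 8P_b = 92 + 12P_b, giving 20P_b = 172, so P_b = 8.6.
So P_s = 7.6 and the quantity traded is Q = 264 - 8(8.6) = 195.2.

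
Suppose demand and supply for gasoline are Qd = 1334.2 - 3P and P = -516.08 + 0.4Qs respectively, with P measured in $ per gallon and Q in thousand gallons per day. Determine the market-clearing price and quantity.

Solving each curve for Q: Qs = 1290.2 + 2.5P.
Equating demand and supply, 1334.2 - 3P = 1290.2 + 2.5P gives 5.5P = 44, so P* = 8.
Then Q* = 1334.2 - 3(8) = 1310.2.

P* = 8, Q* = 1310.2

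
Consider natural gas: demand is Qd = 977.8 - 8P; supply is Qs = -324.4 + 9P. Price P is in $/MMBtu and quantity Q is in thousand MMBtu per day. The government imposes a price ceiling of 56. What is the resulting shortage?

At P = 56: Qd = 529.8 and Qs = 179.6.
Shortage = Qd - Qs = 529.8 - 179.6 = 350.2.

Shortage = 350.2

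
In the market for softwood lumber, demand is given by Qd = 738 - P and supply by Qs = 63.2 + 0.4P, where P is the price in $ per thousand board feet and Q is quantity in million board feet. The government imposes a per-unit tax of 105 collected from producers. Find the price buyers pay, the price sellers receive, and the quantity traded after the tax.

P_b = 512, P_s = 407, Q = 226

The tax drives a wedge P_b - P_s = 105. Substituting P_s = P_b - 105 into supply: Qs = 21.2 + 0.4P_b.
Set Qd = Qs: 738 - P_b = 21.2 + 0.4P_b, so 716.8 = 1.4P_b and P_b = 512.
So P_s = 407 and the quantity traded is Q = 738 - 512 = 226.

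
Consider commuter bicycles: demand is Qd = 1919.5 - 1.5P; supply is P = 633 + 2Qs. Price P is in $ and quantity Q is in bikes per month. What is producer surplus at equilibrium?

Solving each curve for Q: Qs = -316.5 + 0.5P.
At equilibrium Qd = Qs, so 1919.5 - 1.5P = -316.5 + 0.5P; collecting terms, 2236 = 2P and P* = 1118.
Then Q* = 1919.5 - 1.5(1118) = 242.5.
Supply choke price (Qs = 0): P = 633. Producer surplus = ½ × (1118 - 633) × 242.5 = 58806.25.

Producer surplus = 58806.25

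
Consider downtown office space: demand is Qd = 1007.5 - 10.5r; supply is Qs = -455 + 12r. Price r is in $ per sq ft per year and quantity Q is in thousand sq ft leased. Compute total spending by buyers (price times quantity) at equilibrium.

Set Qd = Qs: 1007.5 - 10.5r = -455 + 12r, so 1462.5 = 22.5r and r* = 65.
Substitute back: Q* = 1007.5 - 10.5(65) = 325.
Total spending by buyers = r* × Q* = 65 × 325 = 21125.

Total spending by buyers = 21125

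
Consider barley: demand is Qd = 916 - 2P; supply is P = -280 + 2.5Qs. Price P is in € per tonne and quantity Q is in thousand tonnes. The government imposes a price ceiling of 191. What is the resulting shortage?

Shortage = 345.6

In direct form, Qs = 112 + 0.4P.
At P = 191: Qd = 534 and Qs = 188.4.
Shortage = Qd - Qs = 534 - 188.4 = 345.6.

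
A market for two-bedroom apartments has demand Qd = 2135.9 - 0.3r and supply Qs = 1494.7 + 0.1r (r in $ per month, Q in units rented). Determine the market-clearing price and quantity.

r* = 1603, Q* = 1655

Set Qd = Qs: 2135.9 - 0.3r = 1494.7 + 0.1r, so 641.2 = 0.4r and r* = 1603.
From the demand curve, Q* = 2135.9 - 0.3(1603) = 1655.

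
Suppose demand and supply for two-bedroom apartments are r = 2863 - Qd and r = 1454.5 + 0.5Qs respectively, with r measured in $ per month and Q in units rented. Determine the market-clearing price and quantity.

Rewriting in direct form: Qd = 2863 - r and Qs = -2909 + 2r.
Equating demand and supply, 2863 - r = -2909 + 2r gives 3r = 5772, so r* = 1924.
Then Q* = 2863 - 1924 = 939.

r* = 1924, Q* = 939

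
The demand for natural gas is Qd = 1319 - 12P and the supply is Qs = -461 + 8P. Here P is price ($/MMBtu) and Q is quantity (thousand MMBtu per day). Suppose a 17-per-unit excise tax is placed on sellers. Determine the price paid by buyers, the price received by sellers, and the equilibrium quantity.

P_b = 95.8, P_s = 78.8, Q = 169.4

The tax drives a wedge P_b - P_s = 17. Substituting P_s = P_b - 17 into supply: Qs = -597 + 8P_b.
Equate demand and the shifted supply: 1319 - 12P_b = -597 + 8P_b, giving 20P_b = 1916, so P_b = 95.8.
Then P_s = 95.8 - 17 = 78.8 and Q = 1319 - 12(95.8) = 169.4.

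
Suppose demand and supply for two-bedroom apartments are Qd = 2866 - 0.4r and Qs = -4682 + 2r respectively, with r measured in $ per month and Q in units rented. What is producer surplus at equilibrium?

The market clears where 2866 - 0.4r = -4682 + 2r. Rearranging, 2.4r = 7548, hence r* = 3145.
Then Q* = 2866 - 0.4(3145) = 1608.
Supply choke price (Qs = 0): r = 2341. Producer surplus = ½ × (3145 - 2341) × 1608 = 646416.

Producer surplus = 646416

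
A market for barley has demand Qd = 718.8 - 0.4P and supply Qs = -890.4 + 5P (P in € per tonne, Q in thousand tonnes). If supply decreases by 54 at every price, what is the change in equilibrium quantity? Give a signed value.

Equating demand and supply, 718.8 - 0.4P = -890.4 + 5P gives 5.4P = 1609.2, so P* = 298.
Substitute back: Q* = 718.8 - 0.4(298) = 599.6.
After the shift, supply is Qs = -944.4 + 5P.
Re-solving, 5.4P = 1663.2 gives P = 308 and Q = 595.6.
ΔQ = 595.6 - 599.6 = -4.

ΔQ = -4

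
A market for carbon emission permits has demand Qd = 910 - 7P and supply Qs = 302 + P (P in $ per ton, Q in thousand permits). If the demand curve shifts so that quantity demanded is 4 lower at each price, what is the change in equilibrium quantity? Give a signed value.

Equating demand and supply, 910 - 7P = 302 + P gives 8P = 608, so P* = 76.
Substitute back: Q* = 910 - 7(76) = 378.
After the shift, demand is Qd = 906 - 7P.
The new intersection has 604 = 8P, i.e. P = 75.5, Q = 377.5.
ΔQ = 377.5 - 378 = -0.5.

ΔQ = -0.5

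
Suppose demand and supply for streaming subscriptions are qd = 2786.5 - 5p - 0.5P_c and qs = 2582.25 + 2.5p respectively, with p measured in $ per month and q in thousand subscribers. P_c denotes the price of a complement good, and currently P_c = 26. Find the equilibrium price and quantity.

With P_c = 26, demand is qd = 2773.5 - 5p.
Equating demand and supply, 2773.5 - 5p = 2582.25 + 2.5p gives 7.5p = 191.25, so p* = 25.5.
Substitute back: q* = 2773.5 - 5(25.5) = 2646.

p* = 25.5, q* = 2646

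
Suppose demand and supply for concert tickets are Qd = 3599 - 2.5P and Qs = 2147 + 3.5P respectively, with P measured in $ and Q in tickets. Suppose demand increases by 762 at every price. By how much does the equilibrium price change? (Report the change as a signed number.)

ΔP = 127

At equilibrium Qd = Qs, so 3599 - 2.5P = 2147 + 3.5P; collecting terms, 1452 = 6P and P* = 242.
Plugging P* into demand: Q* = 3599 - 2.5(242) = 2994.
After the shift, demand is Qd = 4361 - 2.5P.
Re-solving, 6P = 2214 gives P = 369 and Q = 3438.5.
ΔP = 369 - 242 = 127.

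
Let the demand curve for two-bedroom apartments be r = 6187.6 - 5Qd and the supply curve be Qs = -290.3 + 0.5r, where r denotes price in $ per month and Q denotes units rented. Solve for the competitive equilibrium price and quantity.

r* = 2182.6, Q* = 801

Rewriting in direct form: Qd = 1237.52 - 0.2r.
Equating demand and supply, 1237.52 - 0.2r = -290.3 + 0.5r gives 0.7r = 1527.82, so r* = 2182.6.
Plugging r* into demand: Q* = 1237.52 - 0.2(2182.6) = 801.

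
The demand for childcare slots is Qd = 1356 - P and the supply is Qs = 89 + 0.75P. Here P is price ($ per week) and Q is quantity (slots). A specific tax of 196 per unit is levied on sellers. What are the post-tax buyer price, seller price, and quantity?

With a tax of 196 on sellers, they supply based on the net price P_s = P_b - 196, so Qs = -58 + 0.75P_b.
Equate demand and the shifted supply: 1356 - P_b = -58 + 0.75P_b, giving 1.75P_b = 1414, so P_b = 808.
So P_s = 612 and the quantity traded is Q = 1356 - 808 = 548.

P_b = 808, P_s = 612, Q = 548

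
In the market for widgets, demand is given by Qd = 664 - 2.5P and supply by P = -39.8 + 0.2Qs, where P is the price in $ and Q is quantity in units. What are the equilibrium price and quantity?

P* = 62, Q* = 509

In direct form, Qs = 199 + 5P.
Equating demand and supply, 664 - 2.5P = 199 + 5P gives 7.5P = 465, so P* = 62.
Substitute back: Q* = 664 - 2.5(62) = 509.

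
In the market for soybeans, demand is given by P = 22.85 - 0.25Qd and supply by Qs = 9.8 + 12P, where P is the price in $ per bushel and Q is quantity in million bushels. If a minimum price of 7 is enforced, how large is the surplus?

Solving each curve for Q: Qd = 91.4 - 4P.
With P fixed at 7, quantity demanded is 63.4 and quantity supplied is 93.8.
Surplus = Qs - Qd = 93.8 - 63.4 = 30.4.

Surplus = 30.4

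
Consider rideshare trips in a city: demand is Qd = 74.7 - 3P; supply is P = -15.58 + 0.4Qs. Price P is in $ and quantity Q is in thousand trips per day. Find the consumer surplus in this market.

Consumer surplus = 507.84

Inverting to quantity form: Qs = 38.95 + 2.5P.
Set Qd = Qs: 74.7 - 3P = 38.95 + 2.5P, so 35.75 = 5.5P and P* = 6.5.
Substitute back: Q* = 74.7 - 3(6.5) = 55.2.
Demand choke price (Qd = 0): P = 74.7/3 = 24.9. Consumer surplus = ½ × (24.9 - 6.5) × 55.2 = 507.84.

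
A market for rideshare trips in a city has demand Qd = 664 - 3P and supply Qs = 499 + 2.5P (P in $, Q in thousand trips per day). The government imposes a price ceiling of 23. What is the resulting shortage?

Shortage = 38.5

With P fixed at 23, quantity demanded is 595 and quantity supplied is 556.5.
Shortage = Qd - Qs = 595 - 556.5 = 38.5.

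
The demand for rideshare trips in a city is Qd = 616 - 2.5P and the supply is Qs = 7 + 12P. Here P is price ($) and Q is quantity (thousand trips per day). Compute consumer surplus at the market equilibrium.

Consumer surplus = 52224.2

The market clears where 616 - 2.5P = 7 + 12P. Rearranging, 14.5P = 609, hence P* = 42.
Plugging P* into demand: Q* = 616 - 2.5(42) = 511.
Demand choke price (Qd = 0): P = 616/2.5 = 246.4. Consumer surplus = ½ × (246.4 - 42) × 511 = 52224.2.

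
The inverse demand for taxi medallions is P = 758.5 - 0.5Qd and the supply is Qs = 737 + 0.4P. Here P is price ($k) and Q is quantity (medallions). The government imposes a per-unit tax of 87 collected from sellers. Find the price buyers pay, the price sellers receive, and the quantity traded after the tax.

Rewriting in direct form: Qd = 1517 - 2P.
With a tax of 87 on sellers, they supply based on the net price P_s = P_b - 87, so Qs = 702.2 + 0.4P_b.
Market clearing requires 1517 - 2P_b = 702.2 + 0.4P_b; hence 814.8 = 2.4P_b and P_b = 339.5.
Then P_s = 339.5 - 87 = 252.5 and Q = 1517 - 2(339.5) = 838.

P_b = 339.5, P_s = 252.5, Q = 838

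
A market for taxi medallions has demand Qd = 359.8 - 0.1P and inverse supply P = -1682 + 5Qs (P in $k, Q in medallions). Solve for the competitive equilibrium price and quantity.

P* = 78, Q* = 352

Rewriting in direct form: Qs = 336.4 + 0.2P.
Equating demand and supply, 359.8 - 0.1P = 336.4 + 0.2P gives 0.3P = 23.4, so P* = 78.
Then Q* = 359.8 - 0.1(78) = 352.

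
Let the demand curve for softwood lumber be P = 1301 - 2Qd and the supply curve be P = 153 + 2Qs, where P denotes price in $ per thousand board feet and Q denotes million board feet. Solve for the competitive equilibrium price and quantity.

Inverting to quantity form: Qd = 650.5 - 0.5P and Qs = -76.5 + 0.5P.
Set Qd = Qs: 650.5 - 0.5P = -76.5 + 0.5P, so 727 = P and P* = 727.
Plugging P* into demand: Q* = 650.5 - 0.5(727) = 287.

P* = 727, Q* = 287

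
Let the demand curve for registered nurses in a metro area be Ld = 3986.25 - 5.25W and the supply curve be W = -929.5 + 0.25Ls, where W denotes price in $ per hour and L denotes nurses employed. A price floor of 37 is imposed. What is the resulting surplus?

Rewriting in direct form: Ls = 3718 + 4W.
With W fixed at 37, quantity demanded is 3792 and quantity supplied is 3866.
Surplus = Ls - Ld = 3866 - 3792 = 74.

Surplus = 74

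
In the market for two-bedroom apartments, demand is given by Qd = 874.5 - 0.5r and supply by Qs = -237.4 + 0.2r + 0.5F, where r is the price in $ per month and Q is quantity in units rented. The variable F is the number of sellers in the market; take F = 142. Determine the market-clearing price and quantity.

With F = 142, supply is Qs = -166.4 + 0.2r.
Equating demand and supply, 874.5 - 0.5r = -166.4 + 0.2r gives 0.7r = 1040.9, so r* = 1487.
From the demand curve, Q* = 874.5 - 0.5(1487) = 131.

r* = 1487, Q* = 131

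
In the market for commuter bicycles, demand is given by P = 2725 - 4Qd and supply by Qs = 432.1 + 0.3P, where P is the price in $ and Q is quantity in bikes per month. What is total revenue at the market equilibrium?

Inverting to quantity form: Qd = 681.25 - 0.25P.
Equating demand and supply, 681.25 - 0.25P = 432.1 + 0.3P gives 0.55P = 249.15, so P* = 453.
Then Q* = 681.25 - 0.25(453) = 568.
Total revenue = P* × Q* = 453 × 568 = 257304.

Total revenue = 257304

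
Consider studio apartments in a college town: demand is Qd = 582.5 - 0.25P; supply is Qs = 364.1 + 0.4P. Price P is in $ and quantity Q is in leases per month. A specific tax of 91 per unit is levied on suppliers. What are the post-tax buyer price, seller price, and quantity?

With a tax of 91 on suppliers, they supply based on the net price P_s = P_b - 91, so Qs = 327.7 + 0.4P_b.
Set Qd = Qs: 582.5 - 0.25P_b = 327.7 + 0.4P_b, so 254.8 = 0.65P_b and P_b = 392.
So P_s = 301 and the quantity traded is Q = 582.5 - 0.25(392) = 484.5.

P_b = 392, P_s = 301, Q = 484.5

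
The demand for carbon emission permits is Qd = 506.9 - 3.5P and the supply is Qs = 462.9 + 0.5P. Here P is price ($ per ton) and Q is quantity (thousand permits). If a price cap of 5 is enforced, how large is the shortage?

Shortage = 24

At P = 5: Qd = 489.4 and Qs = 465.4.
Shortage = Qd - Qs = 489.4 - 465.4 = 24.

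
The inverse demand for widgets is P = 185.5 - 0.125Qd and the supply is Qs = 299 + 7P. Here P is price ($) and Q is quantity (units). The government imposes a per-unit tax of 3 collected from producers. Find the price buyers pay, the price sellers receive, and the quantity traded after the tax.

P_b = 80.4, P_s = 77.4, Q = 840.8

Solving each curve for Q: Qd = 1484 - 8P.
Producers keep P_s = P_b - 3 per unit, so supply in terms of the buyer price is Qs = 278 + 7P_b.
Market clearing requires 1484 - 8P_b = 278 + 7P_b; hence 1206 = 15P_b and P_b = 80.4.
So P_s = 77.4 and the quantity traded is Q = 1484 - 8(80.4) = 840.8.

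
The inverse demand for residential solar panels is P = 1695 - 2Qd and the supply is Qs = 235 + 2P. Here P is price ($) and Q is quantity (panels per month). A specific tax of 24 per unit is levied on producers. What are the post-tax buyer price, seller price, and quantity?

P_b = 264.2, P_s = 240.2, Q = 715.4

Rewriting in direct form: Qd = 847.5 - 0.5P.
The tax drives a wedge P_b - P_s = 24. Substituting P_s = P_b - 24 into supply: Qs = 187 + 2P_b.
Market clearing requires 847.5 - 0.5P_b = 187 + 2P_b; hence 660.5 = 2.5P_b and P_b = 264.2.
Then P_s = 264.2 - 24 = 240.2 and Q = 847.5 - 0.5(264.2) = 715.4.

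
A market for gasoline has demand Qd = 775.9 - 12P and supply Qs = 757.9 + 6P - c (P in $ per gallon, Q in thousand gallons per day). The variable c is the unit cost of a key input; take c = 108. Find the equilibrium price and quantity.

P* = 7, Q* = 691.9

With c = 108, supply is Qs = 649.9 + 6P.
The market clears where 775.9 - 12P = 649.9 + 6P. Rearranging, 18P = 126, hence P* = 7.
Then Q* = 775.9 - 12(7) = 691.9.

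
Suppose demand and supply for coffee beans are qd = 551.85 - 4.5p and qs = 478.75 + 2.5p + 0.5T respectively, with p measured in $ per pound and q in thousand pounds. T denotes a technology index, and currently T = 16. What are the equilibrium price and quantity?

With T = 16, supply is qs = 486.75 + 2.5p.
The market clears where 551.85 - 4.5p = 486.75 + 2.5p. Rearranging, 7p = 65.1, hence p* = 9.3.
Plugging p* into demand: q* = 551.85 - 4.5(9.3) = 510.

p* = 9.3, q* = 510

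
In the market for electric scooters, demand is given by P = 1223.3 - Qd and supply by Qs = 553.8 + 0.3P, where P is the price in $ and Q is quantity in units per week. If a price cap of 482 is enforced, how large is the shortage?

Solving each curve for Q: Qd = 1223.3 - P.
With P fixed at 482, quantity demanded is 741.3 and quantity supplied is 698.4.
Shortage = Qd - Qs = 741.3 - 698.4 = 42.9.

Shortage = 42.9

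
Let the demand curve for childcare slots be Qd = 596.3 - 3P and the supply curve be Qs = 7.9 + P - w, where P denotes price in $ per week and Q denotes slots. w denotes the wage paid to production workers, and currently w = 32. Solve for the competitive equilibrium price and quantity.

With w = 32, supply is Qs = -24.1 + P.
At equilibrium Qd = Qs, so 596.3 - 3P = -24.1 + P; collecting terms, 620.4 = 4P and P* = 155.1.
From the demand curve, Q* = 596.3 - 3(155.1) = 131.

P* = 155.1, Q* = 131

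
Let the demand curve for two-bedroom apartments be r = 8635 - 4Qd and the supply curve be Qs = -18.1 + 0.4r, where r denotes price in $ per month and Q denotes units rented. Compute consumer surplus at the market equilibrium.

Rewriting in direct form: Qd = 2158.75 - 0.25r.
Set Qd = Qs: 2158.75 - 0.25r = -18.1 + 0.4r, so 2176.85 = 0.65r and r* = 3349.
Plugging r* into demand: Q* = 2158.75 - 0.25(3349) = 1321.5.
Demand choke price (Qd = 0): r = 2158.75/0.25 = 8635. Consumer surplus = ½ × (8635 - 3349) × 1321.5 = 3492724.5.

Consumer surplus = 3492724.5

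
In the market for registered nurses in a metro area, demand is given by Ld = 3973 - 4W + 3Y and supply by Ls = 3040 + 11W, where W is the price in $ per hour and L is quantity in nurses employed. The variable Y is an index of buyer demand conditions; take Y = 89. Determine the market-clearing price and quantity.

W* = 80, L* = 3920

With Y = 89, demand is Ld = 4240 - 4W.
Set Ld = Ls: 4240 - 4W = 3040 + 11W, so 1200 = 15W and W* = 80.
Substitute back: L* = 4240 - 4(80) = 3920.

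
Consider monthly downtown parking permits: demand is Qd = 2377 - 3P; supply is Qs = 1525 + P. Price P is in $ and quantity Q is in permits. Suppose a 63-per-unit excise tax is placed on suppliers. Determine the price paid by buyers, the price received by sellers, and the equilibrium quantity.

The tax drives a wedge P_b - P_s = 63. Substituting P_s = P_b - 63 into supply: Qs = 1462 + P_b.
Equate demand and the shifted supply: 2377 - 3P_b = 1462 + P_b, giving 4P_b = 915, so P_b = 228.75.
So P_s = 165.75 and the quantity traded is Q = 2377 - 3(228.75) = 1690.75.

P_b = 228.75, P_s = 165.75, Q = 1690.75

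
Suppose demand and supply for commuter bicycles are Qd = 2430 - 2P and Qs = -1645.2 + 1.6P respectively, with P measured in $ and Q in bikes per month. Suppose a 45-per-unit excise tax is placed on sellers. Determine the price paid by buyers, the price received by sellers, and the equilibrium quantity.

With a tax of 45 on sellers, they supply based on the net price P_s = P_b - 45, so Qs = -1717.2 + 1.6P_b.
Market clearing requires 2430 - 2P_b = -1717.2 + 1.6P_b; hence 4147.2 = 3.6P_b and P_b = 1152.
Then P_s = 1152 - 45 = 1107 and Q = 2430 - 2(1152) = 126.

P_b = 1152, P_s = 1107, Q = 126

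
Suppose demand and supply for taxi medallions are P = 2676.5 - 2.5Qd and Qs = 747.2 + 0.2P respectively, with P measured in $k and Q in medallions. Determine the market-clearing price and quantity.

P* = 539, Q* = 855

In direct form, Qd = 1070.6 - 0.4P.
Equating demand and supply, 1070.6 - 0.4P = 747.2 + 0.2P gives 0.6P = 323.4, so P* = 539.
Substitute back: Q* = 1070.6 - 0.4(539) = 855.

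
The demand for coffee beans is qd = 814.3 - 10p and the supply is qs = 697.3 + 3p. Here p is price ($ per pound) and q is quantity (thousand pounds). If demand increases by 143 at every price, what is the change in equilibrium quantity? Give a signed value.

Set qd = qs: 814.3 - 10p = 697.3 + 3p, so 117 = 13p and p* = 9.
Then q* = 814.3 - 10(9) = 724.3.
After the shift, demand is qd = 957.3 - 10p.
Re-solving, 13p = 260 gives p = 20 and q = 757.3.
Δq = 757.3 - 724.3 = 33.

Δq = 33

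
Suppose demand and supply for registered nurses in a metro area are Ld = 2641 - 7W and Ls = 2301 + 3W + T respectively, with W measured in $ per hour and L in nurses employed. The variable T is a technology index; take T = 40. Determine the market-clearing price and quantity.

With T = 40, supply is Ls = 2341 + 3W.
Set Ld = Ls: 2641 - 7W = 2341 + 3W, so 300 = 10W and W* = 30.
Substitute back: L* = 2641 - 7(30) = 2431.

W* = 30, L* = 2431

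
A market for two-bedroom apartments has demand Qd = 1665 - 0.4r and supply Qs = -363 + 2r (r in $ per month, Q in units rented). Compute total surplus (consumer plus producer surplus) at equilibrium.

Total surplus = 2641393.5

The market clears where 1665 - 0.4r = -363 + 2r. Rearranging, 2.4r = 2028, hence r* = 845.
Then Q* = 1665 - 0.4(845) = 1327.
Demand choke price = 4162.5; supply choke price = 181.5. CS = ½(4162.5 - 845)(1327) = 2201161.25; PS = ½(845 - 181.5)(1327) = 440232.25. Total surplus = 2641393.5.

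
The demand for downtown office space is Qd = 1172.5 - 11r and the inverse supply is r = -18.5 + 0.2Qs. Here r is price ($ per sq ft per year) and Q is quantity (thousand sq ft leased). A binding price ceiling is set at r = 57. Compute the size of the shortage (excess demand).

Inverting to quantity form: Qs = 92.5 + 5r.
At r = 57: Qd = 545.5 and Qs = 377.5.
Shortage = Qd - Qs = 545.5 - 377.5 = 168.

Shortage = 168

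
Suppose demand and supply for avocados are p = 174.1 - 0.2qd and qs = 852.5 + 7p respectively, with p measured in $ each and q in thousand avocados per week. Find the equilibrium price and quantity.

Inverting to quantity form: qd = 870.5 - 5p.
Equating demand and supply, 870.5 - 5p = 852.5 + 7p gives 12p = 18, so p* = 1.5.
Plugging p* into demand: q* = 870.5 - 5(1.5) = 863.

p* = 1.5, q* = 863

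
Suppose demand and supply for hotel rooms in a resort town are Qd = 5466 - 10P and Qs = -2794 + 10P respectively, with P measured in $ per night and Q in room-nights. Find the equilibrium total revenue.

Total revenue = 551768

The market clears where 5466 - 10P = -2794 + 10P. Rearranging, 20P = 8260, hence P* = 413.
Substitute back: Q* = 5466 - 10(413) = 1336.
Total revenue = P* × Q* = 413 × 1336 = 551768.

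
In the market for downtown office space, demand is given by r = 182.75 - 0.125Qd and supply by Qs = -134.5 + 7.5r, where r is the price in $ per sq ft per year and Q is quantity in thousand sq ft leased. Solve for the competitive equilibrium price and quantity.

r* = 103, Q* = 638

Solving each curve for Q: Qd = 1462 - 8r.
At equilibrium Qd = Qs, so 1462 - 8r = -134.5 + 7.5r; collecting terms, 1596.5 = 15.5r and r* = 103.
Substitute back: Q* = 1462 - 8(103) = 638.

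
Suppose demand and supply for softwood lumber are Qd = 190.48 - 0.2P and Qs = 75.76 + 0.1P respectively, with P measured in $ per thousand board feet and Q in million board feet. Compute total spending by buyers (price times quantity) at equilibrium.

The market clears where 190.48 - 0.2P = 75.76 + 0.1P. Rearranging, 0.3P = 114.72, hence P* = 382.4.
Plugging P* into demand: Q* = 190.48 - 0.2(382.4) = 114.
Total spending by buyers = P* × Q* = 382.4 × 114 = 43593.6.

Total spending by buyers = 43593.6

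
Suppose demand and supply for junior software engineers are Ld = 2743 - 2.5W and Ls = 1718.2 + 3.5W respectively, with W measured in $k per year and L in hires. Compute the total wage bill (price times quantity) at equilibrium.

The total wage bill = 395572.8

At equilibrium Ld = Ls, so 2743 - 2.5W = 1718.2 + 3.5W; collecting terms, 1024.8 = 6W and W* = 170.8.
Then L* = 2743 - 2.5(170.8) = 2316.
The total wage bill = W* × L* = 170.8 × 2316 = 395572.8.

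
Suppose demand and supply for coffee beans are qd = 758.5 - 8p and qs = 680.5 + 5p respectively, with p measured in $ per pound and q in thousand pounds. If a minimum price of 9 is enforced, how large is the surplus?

At p = 9: qd = 686.5 and qs = 725.5.
Surplus = qs - qd = 725.5 - 686.5 = 39.

Surplus = 39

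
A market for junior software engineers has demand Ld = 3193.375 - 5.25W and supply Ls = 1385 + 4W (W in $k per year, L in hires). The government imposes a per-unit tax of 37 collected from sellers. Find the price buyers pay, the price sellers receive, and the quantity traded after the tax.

Sellers keep W_s = W_b - 37 per unit, so supply in terms of the buyer price is Ls = 1237 + 4W_b.
Market clearing requires 3193.375 - 5.25W_b = 1237 + 4W_b; hence 1956.375 = 9.25W_b and W_b = 211.5.
So W_s = 174.5 and the quantity traded is L = 3193.375 - 5.25(211.5) = 2083.

W_b = 211.5, W_s = 174.5, L = 2083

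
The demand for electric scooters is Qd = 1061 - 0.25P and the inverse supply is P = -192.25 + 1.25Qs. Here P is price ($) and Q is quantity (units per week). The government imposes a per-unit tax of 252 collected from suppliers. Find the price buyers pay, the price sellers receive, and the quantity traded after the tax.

In direct form, Qs = 153.8 + 0.8P.
The tax drives a wedge P_b - P_s = 252. Substituting P_s = P_b - 252 into supply: Qs = -47.8 + 0.8P_b.
Equate demand and the shifted supply: 1061 - 0.25P_b = -47.8 + 0.8P_b, giving 1.05P_b = 1108.8, so P_b = 1056.
So P_s = 804 and the quantity traded is Q = 1061 - 0.25(1056) = 797.

P_b = 1056, P_s = 804, Q = 797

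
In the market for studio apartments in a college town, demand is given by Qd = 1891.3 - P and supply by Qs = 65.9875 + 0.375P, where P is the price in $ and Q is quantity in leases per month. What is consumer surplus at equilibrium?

Set Qd = Qs: 1891.3 - P = 65.9875 + 0.375P, so 1825.3125 = 1.375P and P* = 1327.5.
Substitute back: Q* = 1891.3 - 1327.5 = 563.8.
Demand choke price (Qd = 0): P = 1891.3. Consumer surplus = ½ × (1891.3 - 1327.5) × 563.8 = 158935.22.

Consumer surplus = 158935.22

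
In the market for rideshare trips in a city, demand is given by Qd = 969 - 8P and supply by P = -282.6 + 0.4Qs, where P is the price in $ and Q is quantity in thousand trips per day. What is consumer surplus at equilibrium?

Rewriting in direct form: Qs = 706.5 + 2.5P.
At equilibrium Qd = Qs, so 969 - 8P = 706.5 + 2.5P; collecting terms, 262.5 = 10.5P and P* = 25.
Substitute back: Q* = 969 - 8(25) = 769.
Demand choke price (Qd = 0): P = 969/8 = 121.125. Consumer surplus = ½ × (121.125 - 25) × 769 = 36960.0625.

Consumer surplus = 36960.0625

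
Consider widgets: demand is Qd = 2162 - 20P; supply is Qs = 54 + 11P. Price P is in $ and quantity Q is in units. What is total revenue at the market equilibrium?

Total revenue = 54536

Set Qd = Qs: 2162 - 20P = 54 + 11P, so 2108 = 31P and P* = 68.
From the demand curve, Q* = 2162 - 20(68) = 802.
Total revenue = P* × Q* = 68 × 802 = 54536.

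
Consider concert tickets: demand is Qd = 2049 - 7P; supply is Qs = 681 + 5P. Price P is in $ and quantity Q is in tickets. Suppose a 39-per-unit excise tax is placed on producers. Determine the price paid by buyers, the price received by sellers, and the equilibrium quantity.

With a tax of 39 on producers, they supply based on the net price P_s = P_b - 39, so Qs = 486 + 5P_b.
Set Qd = Qs: 2049 - 7P_b = 486 + 5P_b, so 1563 = 12P_b and P_b = 130.25.
So P_s = 91.25 and the quantity traded is Q = 2049 - 7(130.25) = 1137.25.

P_b = 130.25, P_s = 91.25, Q = 1137.25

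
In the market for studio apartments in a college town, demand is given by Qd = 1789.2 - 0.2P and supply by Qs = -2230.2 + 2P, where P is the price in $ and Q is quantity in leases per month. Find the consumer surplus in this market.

Consumer surplus = 5068016.1

Equating demand and supply, 1789.2 - 0.2P = -2230.2 + 2P gives 2.2P = 4019.4, so P* = 1827.
Plugging P* into demand: Q* = 1789.2 - 0.2(1827) = 1423.8.
Demand choke price (Qd = 0): P = 1789.2/0.2 = 8946. Consumer surplus = ½ × (8946 - 1827) × 1423.8 = 5068016.1.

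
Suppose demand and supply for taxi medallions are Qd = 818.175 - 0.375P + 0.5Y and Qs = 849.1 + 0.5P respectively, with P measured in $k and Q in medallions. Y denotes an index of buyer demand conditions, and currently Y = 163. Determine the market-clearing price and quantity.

With Y = 163, demand is Qd = 899.675 - 0.375P.
At equilibrium Qd = Qs, so 899.675 - 0.375P = 849.1 + 0.5P; collecting terms, 50.575 = 0.875P and P* = 57.8.
Then Q* = 899.675 - 0.375(57.8) = 878.

P* = 57.8, Q* = 878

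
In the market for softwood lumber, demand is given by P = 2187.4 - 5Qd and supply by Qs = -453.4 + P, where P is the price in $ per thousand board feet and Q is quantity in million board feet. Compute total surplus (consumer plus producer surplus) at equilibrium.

Total surplus = 250563

In direct form, Qd = 437.48 - 0.2P.
Set Qd = Qs: 437.48 - 0.2P = -453.4 + P, so 890.88 = 1.2P and P* = 742.4.
Then Q* = 437.48 - 0.2(742.4) = 289.
Demand choke price = 2187.4; supply choke price = 453.4. CS = ½(2187.4 - 742.4)(289) = 208802.5; PS = ½(742.4 - 453.4)(289) = 41760.5. Total surplus = 250563.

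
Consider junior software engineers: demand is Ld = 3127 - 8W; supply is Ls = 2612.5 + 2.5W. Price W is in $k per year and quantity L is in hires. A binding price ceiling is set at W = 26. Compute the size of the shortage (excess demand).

Evaluating both curves at the ceiling price 26 gives Ld = 2919, Ls = 2677.5.
Shortage = Ld - Ls = 2919 - 2677.5 = 241.5.

Shortage = 241.5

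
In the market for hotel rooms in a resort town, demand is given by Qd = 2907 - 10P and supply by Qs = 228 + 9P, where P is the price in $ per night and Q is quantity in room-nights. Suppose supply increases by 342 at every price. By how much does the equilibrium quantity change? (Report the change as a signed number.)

ΔQ = 180

Equating demand and supply, 2907 - 10P = 228 + 9P gives 19P = 2679, so P* = 141.
Then Q* = 2907 - 10(141) = 1497.
After the shift, supply is Qs = 570 + 9P.
The new intersection has 2337 = 19P, i.e. P = 123, Q = 1677.
ΔQ = 1677 - 1497 = 180.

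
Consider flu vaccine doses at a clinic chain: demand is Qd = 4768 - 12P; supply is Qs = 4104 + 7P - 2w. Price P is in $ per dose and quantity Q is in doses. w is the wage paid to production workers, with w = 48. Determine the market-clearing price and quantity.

P* = 40, Q* = 4288

With w = 48, supply is Qs = 4008 + 7P.
Set Qd = Qs: 4768 - 12P = 4008 + 7P, so 760 = 19P and P* = 40.
From the demand curve, Q* = 4768 - 12(40) = 4288.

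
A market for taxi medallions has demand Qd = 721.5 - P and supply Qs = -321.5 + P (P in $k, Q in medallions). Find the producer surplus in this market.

At equilibrium Qd = Qs, so 721.5 - P = -321.5 + P; collecting terms, 1043 = 2P and P* = 521.5.
Substitute back: Q* = 721.5 - 521.5 = 200.
Supply choke price (Qs = 0): P = 321.5. Producer surplus = ½ × (521.5 - 321.5) × 200 = 20000.

Producer surplus = 20000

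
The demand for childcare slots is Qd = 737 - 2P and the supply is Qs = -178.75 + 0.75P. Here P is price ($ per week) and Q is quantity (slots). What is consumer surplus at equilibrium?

The market clears where 737 - 2P = -178.75 + 0.75P. Rearranging, 2.75P = 915.75, hence P* = 333.
Then Q* = 737 - 2(333) = 71.
Demand choke price (Qd = 0): P = 737/2 = 368.5. Consumer surplus = ½ × (368.5 - 333) × 71 = 1260.25.

Consumer surplus = 1260.25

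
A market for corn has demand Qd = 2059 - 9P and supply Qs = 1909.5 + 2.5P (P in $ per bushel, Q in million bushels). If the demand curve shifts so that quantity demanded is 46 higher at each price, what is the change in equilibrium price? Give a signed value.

ΔP = 4

Equating demand and supply, 2059 - 9P = 1909.5 + 2.5P gives 11.5P = 149.5, so P* = 13.
Substitute back: Q* = 2059 - 9(13) = 1942.
After the shift, demand is Qd = 2105 - 9P.
The new intersection has 195.5 = 11.5P, i.e. P = 17, Q = 1952.
ΔP = 17 - 13 = 4.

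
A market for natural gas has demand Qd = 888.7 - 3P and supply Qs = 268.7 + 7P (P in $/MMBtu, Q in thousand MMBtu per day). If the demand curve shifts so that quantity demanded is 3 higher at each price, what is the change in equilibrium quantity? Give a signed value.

ΔQ = 2.1

At equilibrium Qd = Qs, so 888.7 - 3P = 268.7 + 7P; collecting terms, 620 = 10P and P* = 62.
Substitute back: Q* = 888.7 - 3(62) = 702.7.
After the shift, demand is Qd = 891.7 - 3P.
Re-solving, 10P = 623 gives P = 62.3 and Q = 704.8.
ΔQ = 704.8 - 702.7 = 2.1.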